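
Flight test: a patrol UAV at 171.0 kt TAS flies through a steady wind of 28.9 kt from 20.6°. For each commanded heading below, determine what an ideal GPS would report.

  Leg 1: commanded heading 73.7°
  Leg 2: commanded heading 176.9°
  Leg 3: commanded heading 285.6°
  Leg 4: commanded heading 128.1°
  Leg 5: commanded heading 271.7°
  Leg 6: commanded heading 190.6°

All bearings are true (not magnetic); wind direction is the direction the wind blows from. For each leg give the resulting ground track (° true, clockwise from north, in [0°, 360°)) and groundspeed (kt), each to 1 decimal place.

Leg 1: heading 73.7°; drift +8.6° → track 82.3°, groundspeed 155.4 kt
Leg 2: heading 176.9°; drift +3.4° → track 180.3°, groundspeed 197.8 kt
Leg 3: heading 285.6°; drift -9.4° → track 276.2°, groundspeed 175.9 kt
Leg 4: heading 128.1°; drift +8.7° → track 136.8°, groundspeed 181.8 kt
Leg 5: heading 271.7°; drift -8.6° → track 263.1°, groundspeed 182.4 kt
Leg 6: heading 190.6°; drift +1.4° → track 192.0°, groundspeed 199.5 kt

Leg 1: track=82.3°, groundspeed=155.4 kt
Leg 2: track=180.3°, groundspeed=197.8 kt
Leg 3: track=276.2°, groundspeed=175.9 kt
Leg 4: track=136.8°, groundspeed=181.8 kt
Leg 5: track=263.1°, groundspeed=182.4 kt
Leg 6: track=192.0°, groundspeed=199.5 kt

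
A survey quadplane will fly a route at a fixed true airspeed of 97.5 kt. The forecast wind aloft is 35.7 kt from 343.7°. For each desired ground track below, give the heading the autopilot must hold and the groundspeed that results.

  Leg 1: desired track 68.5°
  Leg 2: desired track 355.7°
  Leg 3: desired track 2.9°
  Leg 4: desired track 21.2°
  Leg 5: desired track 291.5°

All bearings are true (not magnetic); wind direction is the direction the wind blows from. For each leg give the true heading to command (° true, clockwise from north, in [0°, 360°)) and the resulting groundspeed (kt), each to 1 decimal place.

Leg 1: desired track 68.5°; wind correction -21.4° → command heading 47.1°, groundspeed 87.6 kt
Leg 2: desired track 355.7°; wind correction -4.4° → command heading 351.3°, groundspeed 62.3 kt
Leg 3: desired track 2.9°; wind correction -6.9° → command heading 356.0°, groundspeed 63.1 kt
Leg 4: desired track 21.2°; wind correction -12.9° → command heading 8.3°, groundspeed 66.7 kt
Leg 5: desired track 291.5°; wind correction +16.8° → command heading 308.3°, groundspeed 71.4 kt

Leg 1: heading=47.1°, groundspeed=87.6 kt
Leg 2: heading=351.3°, groundspeed=62.3 kt
Leg 3: heading=356.0°, groundspeed=63.1 kt
Leg 4: heading=8.3°, groundspeed=66.7 kt
Leg 5: heading=308.3°, groundspeed=71.4 kt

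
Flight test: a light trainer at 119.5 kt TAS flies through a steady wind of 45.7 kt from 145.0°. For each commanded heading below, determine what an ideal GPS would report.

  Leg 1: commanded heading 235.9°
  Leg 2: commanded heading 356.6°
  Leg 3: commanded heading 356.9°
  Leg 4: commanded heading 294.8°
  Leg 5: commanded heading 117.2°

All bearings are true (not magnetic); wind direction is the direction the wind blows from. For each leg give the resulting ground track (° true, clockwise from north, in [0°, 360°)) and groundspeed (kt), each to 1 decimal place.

Leg 1: heading 235.9°; drift +20.8° → track 256.7°, groundspeed 128.6 kt
Leg 2: heading 356.6°; drift -8.6° → track 348.0°, groundspeed 160.2 kt
Leg 3: heading 356.9°; drift -8.7° → track 348.2°, groundspeed 160.1 kt
Leg 4: heading 294.8°; drift +8.2° → track 303.0°, groundspeed 160.7 kt
Leg 5: heading 117.2°; drift -15.1° → track 102.1°, groundspeed 81.9 kt

Leg 1: track=256.7°, groundspeed=128.6 kt
Leg 2: track=348.0°, groundspeed=160.2 kt
Leg 3: track=348.2°, groundspeed=160.1 kt
Leg 4: track=303.0°, groundspeed=160.7 kt
Leg 5: track=102.1°, groundspeed=81.9 kt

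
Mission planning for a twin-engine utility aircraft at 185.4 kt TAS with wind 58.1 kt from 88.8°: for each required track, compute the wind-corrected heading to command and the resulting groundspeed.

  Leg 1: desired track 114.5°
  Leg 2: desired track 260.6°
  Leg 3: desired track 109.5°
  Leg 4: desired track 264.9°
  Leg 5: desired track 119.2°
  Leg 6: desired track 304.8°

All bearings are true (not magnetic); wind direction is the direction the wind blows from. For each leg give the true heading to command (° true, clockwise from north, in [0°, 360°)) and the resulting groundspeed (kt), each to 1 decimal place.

Leg 1: heading=106.7°, groundspeed=131.3 kt
Leg 2: heading=258.0°, groundspeed=242.7 kt
Leg 3: heading=103.1°, groundspeed=129.9 kt
Leg 4: heading=263.7°, groundspeed=243.3 kt
Leg 5: heading=110.1°, groundspeed=132.9 kt
Leg 6: heading=315.4°, groundspeed=229.2 kt

Leg 1: desired track 114.5°; wind correction -7.8° → command heading 106.7°, groundspeed 131.3 kt
Leg 2: desired track 260.6°; wind correction -2.6° → command heading 258.0°, groundspeed 242.7 kt
Leg 3: desired track 109.5°; wind correction -6.4° → command heading 103.1°, groundspeed 129.9 kt
Leg 4: desired track 264.9°; wind correction -1.2° → command heading 263.7°, groundspeed 243.3 kt
Leg 5: desired track 119.2°; wind correction -9.1° → command heading 110.1°, groundspeed 132.9 kt
Leg 6: desired track 304.8°; wind correction +10.6° → command heading 315.4°, groundspeed 229.2 kt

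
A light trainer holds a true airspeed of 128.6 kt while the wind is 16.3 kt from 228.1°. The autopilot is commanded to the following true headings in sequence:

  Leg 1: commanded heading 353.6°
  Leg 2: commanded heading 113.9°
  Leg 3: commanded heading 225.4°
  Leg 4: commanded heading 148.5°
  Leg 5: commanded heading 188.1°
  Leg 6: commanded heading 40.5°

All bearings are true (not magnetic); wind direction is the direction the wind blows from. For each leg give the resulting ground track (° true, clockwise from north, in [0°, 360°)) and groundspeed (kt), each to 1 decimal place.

Leg 1: track=359.1°, groundspeed=138.7 kt
Leg 2: track=107.6°, groundspeed=136.1 kt
Leg 3: track=225.0°, groundspeed=112.3 kt
Leg 4: track=141.2°, groundspeed=126.7 kt
Leg 5: track=182.9°, groundspeed=116.6 kt
Leg 6: track=41.4°, groundspeed=144.8 kt

Leg 1: heading 353.6°; drift +5.5° → track 359.1°, groundspeed 138.7 kt
Leg 2: heading 113.9°; drift -6.3° → track 107.6°, groundspeed 136.1 kt
Leg 3: heading 225.4°; drift -0.4° → track 225.0°, groundspeed 112.3 kt
Leg 4: heading 148.5°; drift -7.3° → track 141.2°, groundspeed 126.7 kt
Leg 5: heading 188.1°; drift -5.2° → track 182.9°, groundspeed 116.6 kt
Leg 6: heading 40.5°; drift +0.9° → track 41.4°, groundspeed 144.8 kt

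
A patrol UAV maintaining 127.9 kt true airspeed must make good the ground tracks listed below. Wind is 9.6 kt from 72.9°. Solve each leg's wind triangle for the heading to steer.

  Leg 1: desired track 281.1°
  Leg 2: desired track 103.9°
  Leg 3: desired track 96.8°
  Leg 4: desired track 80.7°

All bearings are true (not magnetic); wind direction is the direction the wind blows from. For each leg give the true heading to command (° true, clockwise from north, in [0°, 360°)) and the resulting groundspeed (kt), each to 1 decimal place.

Leg 1: heading=283.1°, groundspeed=136.3 kt
Leg 2: heading=101.7°, groundspeed=119.6 kt
Leg 3: heading=95.1°, groundspeed=119.1 kt
Leg 4: heading=80.1°, groundspeed=118.4 kt

Leg 1: desired track 281.1°; wind correction +2.0° → command heading 283.1°, groundspeed 136.3 kt
Leg 2: desired track 103.9°; wind correction -2.2° → command heading 101.7°, groundspeed 119.6 kt
Leg 3: desired track 96.8°; wind correction -1.7° → command heading 95.1°, groundspeed 119.1 kt
Leg 4: desired track 80.7°; wind correction -0.6° → command heading 80.1°, groundspeed 118.4 kt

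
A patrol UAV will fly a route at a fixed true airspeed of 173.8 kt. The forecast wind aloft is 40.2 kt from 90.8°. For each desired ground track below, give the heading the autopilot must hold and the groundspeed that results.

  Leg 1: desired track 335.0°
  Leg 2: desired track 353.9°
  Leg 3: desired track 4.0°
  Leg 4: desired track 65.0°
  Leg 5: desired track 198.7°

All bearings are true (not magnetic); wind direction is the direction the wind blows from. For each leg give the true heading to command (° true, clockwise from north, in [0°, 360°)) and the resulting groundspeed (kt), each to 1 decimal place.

Leg 1: heading=347.0°, groundspeed=187.5 kt
Leg 2: heading=7.2°, groundspeed=174.0 kt
Leg 3: heading=17.4°, groundspeed=166.9 kt
Leg 4: heading=70.8°, groundspeed=136.7 kt
Leg 5: heading=186.0°, groundspeed=181.9 kt

Leg 1: desired track 335.0°; wind correction +12.0° → command heading 347.0°, groundspeed 187.5 kt
Leg 2: desired track 353.9°; wind correction +13.3° → command heading 7.2°, groundspeed 174.0 kt
Leg 3: desired track 4.0°; wind correction +13.4° → command heading 17.4°, groundspeed 166.9 kt
Leg 4: desired track 65.0°; wind correction +5.8° → command heading 70.8°, groundspeed 136.7 kt
Leg 5: desired track 198.7°; wind correction -12.7° → command heading 186.0°, groundspeed 181.9 kt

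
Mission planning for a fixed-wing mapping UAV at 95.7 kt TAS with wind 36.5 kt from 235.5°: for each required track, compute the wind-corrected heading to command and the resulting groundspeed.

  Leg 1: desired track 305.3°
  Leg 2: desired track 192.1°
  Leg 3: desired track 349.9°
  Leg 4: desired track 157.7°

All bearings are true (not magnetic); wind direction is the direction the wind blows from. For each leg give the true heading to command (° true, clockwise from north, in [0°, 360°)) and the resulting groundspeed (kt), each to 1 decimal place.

Leg 1: heading=284.3°, groundspeed=76.8 kt
Leg 2: heading=207.3°, groundspeed=65.8 kt
Leg 3: heading=329.6°, groundspeed=104.8 kt
Leg 4: heading=179.6°, groundspeed=81.1 kt

Leg 1: desired track 305.3°; wind correction -21.0° → command heading 284.3°, groundspeed 76.8 kt
Leg 2: desired track 192.1°; wind correction +15.2° → command heading 207.3°, groundspeed 65.8 kt
Leg 3: desired track 349.9°; wind correction -20.3° → command heading 329.6°, groundspeed 104.8 kt
Leg 4: desired track 157.7°; wind correction +21.9° → command heading 179.6°, groundspeed 81.1 kt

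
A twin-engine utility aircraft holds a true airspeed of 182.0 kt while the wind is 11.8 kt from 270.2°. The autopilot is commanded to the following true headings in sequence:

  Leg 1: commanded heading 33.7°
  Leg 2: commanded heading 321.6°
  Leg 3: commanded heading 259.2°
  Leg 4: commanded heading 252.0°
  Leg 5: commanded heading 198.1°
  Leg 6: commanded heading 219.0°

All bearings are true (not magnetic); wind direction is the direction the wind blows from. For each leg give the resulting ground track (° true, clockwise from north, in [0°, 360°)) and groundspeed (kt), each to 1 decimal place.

Leg 1: track=36.7°, groundspeed=188.8 kt
Leg 2: track=324.6°, groundspeed=174.9 kt
Leg 3: track=258.4°, groundspeed=170.4 kt
Leg 4: track=250.8°, groundspeed=170.8 kt
Leg 5: track=194.5°, groundspeed=178.7 kt
Leg 6: track=216.0°, groundspeed=174.8 kt

Leg 1: heading 33.7°; drift +3.0° → track 36.7°, groundspeed 188.8 kt
Leg 2: heading 321.6°; drift +3.0° → track 324.6°, groundspeed 174.9 kt
Leg 3: heading 259.2°; drift -0.8° → track 258.4°, groundspeed 170.4 kt
Leg 4: heading 252.0°; drift -1.2° → track 250.8°, groundspeed 170.8 kt
Leg 5: heading 198.1°; drift -3.6° → track 194.5°, groundspeed 178.7 kt
Leg 6: heading 219.0°; drift -3.0° → track 216.0°, groundspeed 174.8 kt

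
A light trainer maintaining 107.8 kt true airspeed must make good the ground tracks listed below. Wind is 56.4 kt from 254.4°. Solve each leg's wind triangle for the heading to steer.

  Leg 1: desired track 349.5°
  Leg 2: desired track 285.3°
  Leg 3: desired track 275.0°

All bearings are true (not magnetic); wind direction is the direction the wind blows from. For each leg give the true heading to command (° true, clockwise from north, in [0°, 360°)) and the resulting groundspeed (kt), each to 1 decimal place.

Leg 1: desired track 349.5°; wind correction -31.4° → command heading 318.1°, groundspeed 97.0 kt
Leg 2: desired track 285.3°; wind correction -15.6° → command heading 269.7°, groundspeed 55.4 kt
Leg 3: desired track 275.0°; wind correction -10.6° → command heading 264.4°, groundspeed 53.2 kt

Leg 1: heading=318.1°, groundspeed=97.0 kt
Leg 2: heading=269.7°, groundspeed=55.4 kt
Leg 3: heading=264.4°, groundspeed=53.2 kt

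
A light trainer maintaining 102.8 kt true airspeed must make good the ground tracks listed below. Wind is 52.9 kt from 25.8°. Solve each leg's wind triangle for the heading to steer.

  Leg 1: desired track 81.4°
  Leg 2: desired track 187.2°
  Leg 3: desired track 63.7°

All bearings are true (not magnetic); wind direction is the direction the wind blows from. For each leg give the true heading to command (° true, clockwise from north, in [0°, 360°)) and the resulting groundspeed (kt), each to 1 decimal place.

Leg 1: desired track 81.4°; wind correction -25.1° → command heading 56.3°, groundspeed 63.2 kt
Leg 2: desired track 187.2°; wind correction -9.4° → command heading 177.8°, groundspeed 151.5 kt
Leg 3: desired track 63.7°; wind correction -18.4° → command heading 45.3°, groundspeed 55.8 kt

Leg 1: heading=56.3°, groundspeed=63.2 kt
Leg 2: heading=177.8°, groundspeed=151.5 kt
Leg 3: heading=45.3°, groundspeed=55.8 kt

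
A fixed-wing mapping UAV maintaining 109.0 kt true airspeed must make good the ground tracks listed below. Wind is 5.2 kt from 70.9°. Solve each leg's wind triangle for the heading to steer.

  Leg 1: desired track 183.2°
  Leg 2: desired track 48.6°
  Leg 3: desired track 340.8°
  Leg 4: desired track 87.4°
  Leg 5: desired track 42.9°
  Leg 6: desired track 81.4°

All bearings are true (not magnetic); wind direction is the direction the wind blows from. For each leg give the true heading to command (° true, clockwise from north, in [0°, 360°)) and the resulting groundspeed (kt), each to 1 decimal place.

Leg 1: heading=180.7°, groundspeed=110.9 kt
Leg 2: heading=49.6°, groundspeed=104.2 kt
Leg 3: heading=343.5°, groundspeed=108.9 kt
Leg 4: heading=86.6°, groundspeed=104.0 kt
Leg 5: heading=44.2°, groundspeed=104.4 kt
Leg 6: heading=80.9°, groundspeed=103.9 kt

Leg 1: desired track 183.2°; wind correction -2.5° → command heading 180.7°, groundspeed 110.9 kt
Leg 2: desired track 48.6°; wind correction +1.0° → command heading 49.6°, groundspeed 104.2 kt
Leg 3: desired track 340.8°; wind correction +2.7° → command heading 343.5°, groundspeed 108.9 kt
Leg 4: desired track 87.4°; wind correction -0.8° → command heading 86.6°, groundspeed 104.0 kt
Leg 5: desired track 42.9°; wind correction +1.3° → command heading 44.2°, groundspeed 104.4 kt
Leg 6: desired track 81.4°; wind correction -0.5° → command heading 80.9°, groundspeed 103.9 kt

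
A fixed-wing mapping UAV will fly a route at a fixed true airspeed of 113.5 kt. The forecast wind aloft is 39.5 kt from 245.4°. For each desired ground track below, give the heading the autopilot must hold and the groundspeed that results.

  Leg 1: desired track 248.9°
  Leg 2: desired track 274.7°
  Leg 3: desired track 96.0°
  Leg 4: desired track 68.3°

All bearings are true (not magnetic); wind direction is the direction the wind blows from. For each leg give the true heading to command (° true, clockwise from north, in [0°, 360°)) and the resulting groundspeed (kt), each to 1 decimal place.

Leg 1: heading=247.7°, groundspeed=74.0 kt
Leg 2: heading=264.9°, groundspeed=77.4 kt
Leg 3: heading=106.2°, groundspeed=145.7 kt
Leg 4: heading=69.3°, groundspeed=152.9 kt

Leg 1: desired track 248.9°; wind correction -1.2° → command heading 247.7°, groundspeed 74.0 kt
Leg 2: desired track 274.7°; wind correction -9.8° → command heading 264.9°, groundspeed 77.4 kt
Leg 3: desired track 96.0°; wind correction +10.2° → command heading 106.2°, groundspeed 145.7 kt
Leg 4: desired track 68.3°; wind correction +1.0° → command heading 69.3°, groundspeed 152.9 kt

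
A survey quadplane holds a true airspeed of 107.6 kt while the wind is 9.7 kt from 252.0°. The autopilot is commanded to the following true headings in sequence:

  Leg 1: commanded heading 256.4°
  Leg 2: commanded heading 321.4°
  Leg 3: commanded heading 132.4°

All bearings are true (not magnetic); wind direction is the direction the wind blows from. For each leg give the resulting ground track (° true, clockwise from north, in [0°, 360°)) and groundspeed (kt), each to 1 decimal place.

Leg 1: track=256.8°, groundspeed=97.9 kt
Leg 2: track=326.4°, groundspeed=104.6 kt
Leg 3: track=128.1°, groundspeed=112.7 kt

Leg 1: heading 256.4°; drift +0.4° → track 256.8°, groundspeed 97.9 kt
Leg 2: heading 321.4°; drift +5.0° → track 326.4°, groundspeed 104.6 kt
Leg 3: heading 132.4°; drift -4.3° → track 128.1°, groundspeed 112.7 kt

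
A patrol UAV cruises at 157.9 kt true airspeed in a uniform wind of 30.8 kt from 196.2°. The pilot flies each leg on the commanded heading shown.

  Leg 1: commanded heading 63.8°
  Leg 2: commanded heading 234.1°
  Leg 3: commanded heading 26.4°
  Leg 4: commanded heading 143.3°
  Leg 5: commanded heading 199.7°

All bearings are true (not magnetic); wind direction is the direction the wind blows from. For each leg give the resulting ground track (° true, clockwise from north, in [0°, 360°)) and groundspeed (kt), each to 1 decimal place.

Leg 1: track=56.5°, groundspeed=180.1 kt
Leg 2: track=242.2°, groundspeed=134.9 kt
Leg 3: track=24.7°, groundspeed=188.3 kt
Leg 4: track=133.3°, groundspeed=141.5 kt
Leg 5: track=200.5°, groundspeed=127.2 kt

Leg 1: heading 63.8°; drift -7.3° → track 56.5°, groundspeed 180.1 kt
Leg 2: heading 234.1°; drift +8.1° → track 242.2°, groundspeed 134.9 kt
Leg 3: heading 26.4°; drift -1.7° → track 24.7°, groundspeed 188.3 kt
Leg 4: heading 143.3°; drift -10.0° → track 133.3°, groundspeed 141.5 kt
Leg 5: heading 199.7°; drift +0.8° → track 200.5°, groundspeed 127.2 kt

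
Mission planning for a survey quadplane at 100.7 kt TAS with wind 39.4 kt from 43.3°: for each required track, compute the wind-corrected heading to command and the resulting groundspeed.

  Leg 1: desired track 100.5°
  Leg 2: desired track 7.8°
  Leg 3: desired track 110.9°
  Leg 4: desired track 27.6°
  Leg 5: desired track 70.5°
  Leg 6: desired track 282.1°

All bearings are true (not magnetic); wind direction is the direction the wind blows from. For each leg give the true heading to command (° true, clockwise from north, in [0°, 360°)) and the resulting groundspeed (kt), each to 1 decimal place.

Leg 1: heading=81.3°, groundspeed=73.8 kt
Leg 2: heading=20.9°, groundspeed=66.0 kt
Leg 3: heading=89.7°, groundspeed=78.9 kt
Leg 4: heading=33.7°, groundspeed=62.2 kt
Leg 5: heading=60.2°, groundspeed=64.0 kt
Leg 6: heading=301.7°, groundspeed=115.3 kt

Leg 1: desired track 100.5°; wind correction -19.2° → command heading 81.3°, groundspeed 73.8 kt
Leg 2: desired track 7.8°; wind correction +13.1° → command heading 20.9°, groundspeed 66.0 kt
Leg 3: desired track 110.9°; wind correction -21.2° → command heading 89.7°, groundspeed 78.9 kt
Leg 4: desired track 27.6°; wind correction +6.1° → command heading 33.7°, groundspeed 62.2 kt
Leg 5: desired track 70.5°; wind correction -10.3° → command heading 60.2°, groundspeed 64.0 kt
Leg 6: desired track 282.1°; wind correction +19.6° → command heading 301.7°, groundspeed 115.3 kt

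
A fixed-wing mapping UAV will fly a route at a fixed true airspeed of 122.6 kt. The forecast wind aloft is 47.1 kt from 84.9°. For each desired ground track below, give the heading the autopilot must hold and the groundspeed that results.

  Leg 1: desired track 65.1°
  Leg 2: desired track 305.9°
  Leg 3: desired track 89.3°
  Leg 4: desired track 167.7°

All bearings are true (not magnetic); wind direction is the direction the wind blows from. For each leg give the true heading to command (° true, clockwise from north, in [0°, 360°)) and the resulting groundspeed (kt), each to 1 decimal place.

Leg 1: desired track 65.1°; wind correction +7.5° → command heading 72.6°, groundspeed 77.2 kt
Leg 2: desired track 305.9°; wind correction +14.6° → command heading 320.5°, groundspeed 154.2 kt
Leg 3: desired track 89.3°; wind correction -1.7° → command heading 87.6°, groundspeed 75.6 kt
Leg 4: desired track 167.7°; wind correction -22.4° → command heading 145.3°, groundspeed 107.4 kt

Leg 1: heading=72.6°, groundspeed=77.2 kt
Leg 2: heading=320.5°, groundspeed=154.2 kt
Leg 3: heading=87.6°, groundspeed=75.6 kt
Leg 4: heading=145.3°, groundspeed=107.4 kt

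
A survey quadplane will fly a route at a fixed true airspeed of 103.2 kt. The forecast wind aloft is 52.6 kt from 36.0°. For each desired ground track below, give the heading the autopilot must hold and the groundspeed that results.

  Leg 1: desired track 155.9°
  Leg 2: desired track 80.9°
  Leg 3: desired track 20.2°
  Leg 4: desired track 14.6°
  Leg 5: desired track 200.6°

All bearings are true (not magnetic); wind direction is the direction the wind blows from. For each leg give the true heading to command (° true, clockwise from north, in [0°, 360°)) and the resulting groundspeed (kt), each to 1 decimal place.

Leg 1: heading=129.7°, groundspeed=118.8 kt
Leg 2: heading=59.8°, groundspeed=59.0 kt
Leg 3: heading=28.2°, groundspeed=51.6 kt
Leg 4: heading=25.3°, groundspeed=52.4 kt
Leg 5: heading=192.8°, groundspeed=153.0 kt

Leg 1: desired track 155.9°; wind correction -26.2° → command heading 129.7°, groundspeed 118.8 kt
Leg 2: desired track 80.9°; wind correction -21.1° → command heading 59.8°, groundspeed 59.0 kt
Leg 3: desired track 20.2°; wind correction +8.0° → command heading 28.2°, groundspeed 51.6 kt
Leg 4: desired track 14.6°; wind correction +10.7° → command heading 25.3°, groundspeed 52.4 kt
Leg 5: desired track 200.6°; wind correction -7.8° → command heading 192.8°, groundspeed 153.0 kt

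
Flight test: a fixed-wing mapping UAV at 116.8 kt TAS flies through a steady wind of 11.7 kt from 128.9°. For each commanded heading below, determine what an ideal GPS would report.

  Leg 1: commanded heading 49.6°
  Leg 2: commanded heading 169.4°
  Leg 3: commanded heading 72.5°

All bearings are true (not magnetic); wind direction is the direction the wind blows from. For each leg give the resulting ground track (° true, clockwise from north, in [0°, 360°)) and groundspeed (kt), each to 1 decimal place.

Leg 1: track=43.9°, groundspeed=115.2 kt
Leg 2: track=173.4°, groundspeed=108.2 kt
Leg 3: track=67.5°, groundspeed=110.8 kt

Leg 1: heading 49.6°; drift -5.7° → track 43.9°, groundspeed 115.2 kt
Leg 2: heading 169.4°; drift +4.0° → track 173.4°, groundspeed 108.2 kt
Leg 3: heading 72.5°; drift -5.0° → track 67.5°, groundspeed 110.8 kt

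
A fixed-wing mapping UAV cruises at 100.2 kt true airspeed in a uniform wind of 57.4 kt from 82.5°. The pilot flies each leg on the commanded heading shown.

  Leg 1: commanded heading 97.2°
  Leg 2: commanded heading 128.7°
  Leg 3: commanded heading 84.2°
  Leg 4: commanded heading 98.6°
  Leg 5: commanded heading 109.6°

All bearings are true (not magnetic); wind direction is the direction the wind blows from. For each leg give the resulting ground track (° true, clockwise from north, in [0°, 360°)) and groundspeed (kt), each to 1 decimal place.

Leg 1: track=115.3°, groundspeed=47.0 kt
Leg 2: track=163.1°, groundspeed=73.3 kt
Leg 3: track=86.5°, groundspeed=42.9 kt
Leg 4: track=118.1°, groundspeed=47.8 kt
Leg 5: track=137.6°, groundspeed=55.6 kt

Leg 1: heading 97.2°; drift +18.1° → track 115.3°, groundspeed 47.0 kt
Leg 2: heading 128.7°; drift +34.4° → track 163.1°, groundspeed 73.3 kt
Leg 3: heading 84.2°; drift +2.3° → track 86.5°, groundspeed 42.9 kt
Leg 4: heading 98.6°; drift +19.5° → track 118.1°, groundspeed 47.8 kt
Leg 5: heading 109.6°; drift +28.0° → track 137.6°, groundspeed 55.6 kt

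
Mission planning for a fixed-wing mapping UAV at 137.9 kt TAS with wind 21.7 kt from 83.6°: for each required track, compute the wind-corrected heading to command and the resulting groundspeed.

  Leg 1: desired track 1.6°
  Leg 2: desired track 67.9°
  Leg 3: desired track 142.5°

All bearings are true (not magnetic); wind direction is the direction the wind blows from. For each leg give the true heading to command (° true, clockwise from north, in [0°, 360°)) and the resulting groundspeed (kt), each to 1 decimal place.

Leg 1: heading=10.6°, groundspeed=133.2 kt
Leg 2: heading=70.3°, groundspeed=116.9 kt
Leg 3: heading=134.8°, groundspeed=125.4 kt

Leg 1: desired track 1.6°; wind correction +9.0° → command heading 10.6°, groundspeed 133.2 kt
Leg 2: desired track 67.9°; wind correction +2.4° → command heading 70.3°, groundspeed 116.9 kt
Leg 3: desired track 142.5°; wind correction -7.7° → command heading 134.8°, groundspeed 125.4 kt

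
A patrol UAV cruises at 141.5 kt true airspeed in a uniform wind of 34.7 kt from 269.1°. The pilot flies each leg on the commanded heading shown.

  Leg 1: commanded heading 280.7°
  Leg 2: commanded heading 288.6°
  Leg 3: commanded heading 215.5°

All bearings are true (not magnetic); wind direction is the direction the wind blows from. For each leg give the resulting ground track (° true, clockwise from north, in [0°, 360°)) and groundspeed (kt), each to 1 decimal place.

Leg 1: heading 280.7°; drift +3.7° → track 284.4°, groundspeed 107.7 kt
Leg 2: heading 288.6°; drift +6.1° → track 294.7°, groundspeed 109.4 kt
Leg 3: heading 215.5°; drift -13.0° → track 202.5°, groundspeed 124.1 kt

Leg 1: track=284.4°, groundspeed=107.7 kt
Leg 2: track=294.7°, groundspeed=109.4 kt
Leg 3: track=202.5°, groundspeed=124.1 kt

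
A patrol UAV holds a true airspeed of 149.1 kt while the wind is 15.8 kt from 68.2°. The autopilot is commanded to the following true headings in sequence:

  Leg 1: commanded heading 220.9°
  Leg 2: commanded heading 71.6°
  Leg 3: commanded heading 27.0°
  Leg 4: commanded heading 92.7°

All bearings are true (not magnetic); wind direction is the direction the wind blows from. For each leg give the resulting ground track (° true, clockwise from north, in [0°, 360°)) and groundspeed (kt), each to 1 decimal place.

Leg 1: track=223.4°, groundspeed=163.3 kt
Leg 2: track=72.0°, groundspeed=133.3 kt
Leg 3: track=22.7°, groundspeed=137.6 kt
Leg 4: track=95.5°, groundspeed=134.9 kt

Leg 1: heading 220.9°; drift +2.5° → track 223.4°, groundspeed 163.3 kt
Leg 2: heading 71.6°; drift +0.4° → track 72.0°, groundspeed 133.3 kt
Leg 3: heading 27.0°; drift -4.3° → track 22.7°, groundspeed 137.6 kt
Leg 4: heading 92.7°; drift +2.8° → track 95.5°, groundspeed 134.9 kt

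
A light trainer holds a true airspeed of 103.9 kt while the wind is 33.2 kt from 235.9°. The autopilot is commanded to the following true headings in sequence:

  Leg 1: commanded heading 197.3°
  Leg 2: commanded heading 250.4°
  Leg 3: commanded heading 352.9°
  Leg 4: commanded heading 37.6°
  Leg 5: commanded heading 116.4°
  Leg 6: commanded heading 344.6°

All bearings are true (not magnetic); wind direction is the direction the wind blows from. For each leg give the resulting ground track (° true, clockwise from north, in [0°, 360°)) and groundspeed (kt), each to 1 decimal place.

Leg 1: heading 197.3°; drift -14.9° → track 182.4°, groundspeed 80.7 kt
Leg 2: heading 250.4°; drift +6.6° → track 257.0°, groundspeed 72.2 kt
Leg 3: heading 352.9°; drift +14.0° → track 6.9°, groundspeed 122.6 kt
Leg 4: heading 37.6°; drift +4.4° → track 42.0°, groundspeed 135.8 kt
Leg 5: heading 116.4°; drift -13.5° → track 102.9°, groundspeed 123.7 kt
Leg 6: heading 344.6°; drift +15.4° → track 0.0°, groundspeed 118.8 kt

Leg 1: track=182.4°, groundspeed=80.7 kt
Leg 2: track=257.0°, groundspeed=72.2 kt
Leg 3: track=6.9°, groundspeed=122.6 kt
Leg 4: track=42.0°, groundspeed=135.8 kt
Leg 5: track=102.9°, groundspeed=123.7 kt
Leg 6: track=0.0°, groundspeed=118.8 kt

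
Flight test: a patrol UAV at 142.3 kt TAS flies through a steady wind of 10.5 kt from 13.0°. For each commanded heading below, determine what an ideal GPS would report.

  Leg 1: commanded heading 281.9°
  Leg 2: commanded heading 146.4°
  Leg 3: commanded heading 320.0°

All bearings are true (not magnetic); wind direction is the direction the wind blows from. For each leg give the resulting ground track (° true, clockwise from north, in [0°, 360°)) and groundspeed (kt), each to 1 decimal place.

Leg 1: track=277.7°, groundspeed=142.9 kt
Leg 2: track=149.3°, groundspeed=149.7 kt
Leg 3: track=316.5°, groundspeed=136.2 kt

Leg 1: heading 281.9°; drift -4.2° → track 277.7°, groundspeed 142.9 kt
Leg 2: heading 146.4°; drift +2.9° → track 149.3°, groundspeed 149.7 kt
Leg 3: heading 320.0°; drift -3.5° → track 316.5°, groundspeed 136.2 kt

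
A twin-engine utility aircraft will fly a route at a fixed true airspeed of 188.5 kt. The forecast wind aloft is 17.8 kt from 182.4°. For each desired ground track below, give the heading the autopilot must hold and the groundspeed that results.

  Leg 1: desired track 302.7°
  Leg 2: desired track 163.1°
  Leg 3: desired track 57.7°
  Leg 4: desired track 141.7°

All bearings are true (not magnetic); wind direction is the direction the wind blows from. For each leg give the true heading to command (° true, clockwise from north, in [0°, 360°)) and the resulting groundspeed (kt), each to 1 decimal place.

Leg 1: heading=298.0°, groundspeed=196.9 kt
Leg 2: heading=164.9°, groundspeed=171.6 kt
Leg 3: heading=62.2°, groundspeed=198.1 kt
Leg 4: heading=145.2°, groundspeed=174.6 kt

Leg 1: desired track 302.7°; wind correction -4.7° → command heading 298.0°, groundspeed 196.9 kt
Leg 2: desired track 163.1°; wind correction +1.8° → command heading 164.9°, groundspeed 171.6 kt
Leg 3: desired track 57.7°; wind correction +4.5° → command heading 62.2°, groundspeed 198.1 kt
Leg 4: desired track 141.7°; wind correction +3.5° → command heading 145.2°, groundspeed 174.6 kt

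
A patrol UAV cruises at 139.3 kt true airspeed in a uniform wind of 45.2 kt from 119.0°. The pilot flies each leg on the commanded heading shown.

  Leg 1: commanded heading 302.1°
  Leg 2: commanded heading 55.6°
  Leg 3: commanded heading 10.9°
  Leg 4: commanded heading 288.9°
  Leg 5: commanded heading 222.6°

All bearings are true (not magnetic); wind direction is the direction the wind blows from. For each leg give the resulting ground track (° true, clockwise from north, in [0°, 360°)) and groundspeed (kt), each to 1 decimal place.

Leg 1: track=301.3°, groundspeed=184.5 kt
Leg 2: track=36.9°, groundspeed=125.7 kt
Leg 3: track=355.2°, groundspeed=159.2 kt
Leg 4: track=291.4°, groundspeed=184.0 kt
Leg 5: track=238.9°, groundspeed=156.2 kt

Leg 1: heading 302.1°; drift -0.8° → track 301.3°, groundspeed 184.5 kt
Leg 2: heading 55.6°; drift -18.7° → track 36.9°, groundspeed 125.7 kt
Leg 3: heading 10.9°; drift -15.7° → track 355.2°, groundspeed 159.2 kt
Leg 4: heading 288.9°; drift +2.5° → track 291.4°, groundspeed 184.0 kt
Leg 5: heading 222.6°; drift +16.3° → track 238.9°, groundspeed 156.2 kt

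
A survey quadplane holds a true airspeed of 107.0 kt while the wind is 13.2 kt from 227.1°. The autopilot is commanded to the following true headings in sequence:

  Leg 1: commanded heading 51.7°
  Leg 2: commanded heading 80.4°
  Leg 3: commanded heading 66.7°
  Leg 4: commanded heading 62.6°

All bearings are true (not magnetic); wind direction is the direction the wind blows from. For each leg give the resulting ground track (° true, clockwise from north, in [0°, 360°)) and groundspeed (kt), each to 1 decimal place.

Leg 1: heading 51.7°; drift -0.5° → track 51.2°, groundspeed 120.2 kt
Leg 2: heading 80.4°; drift -3.5° → track 76.9°, groundspeed 118.3 kt
Leg 3: heading 66.7°; drift -2.1° → track 64.6°, groundspeed 119.5 kt
Leg 4: heading 62.6°; drift -1.7° → track 60.9°, groundspeed 119.8 kt

Leg 1: track=51.2°, groundspeed=120.2 kt
Leg 2: track=76.9°, groundspeed=118.3 kt
Leg 3: track=64.6°, groundspeed=119.5 kt
Leg 4: track=60.9°, groundspeed=119.8 kt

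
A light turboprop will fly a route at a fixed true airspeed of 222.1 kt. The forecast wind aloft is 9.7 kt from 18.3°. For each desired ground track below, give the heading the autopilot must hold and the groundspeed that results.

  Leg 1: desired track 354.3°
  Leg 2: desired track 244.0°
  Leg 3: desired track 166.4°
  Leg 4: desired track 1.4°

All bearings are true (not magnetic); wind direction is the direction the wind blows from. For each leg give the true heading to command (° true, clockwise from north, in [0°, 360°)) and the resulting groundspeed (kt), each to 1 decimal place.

Leg 1: desired track 354.3°; wind correction +1.0° → command heading 355.3°, groundspeed 213.2 kt
Leg 2: desired track 244.0°; wind correction +1.8° → command heading 245.8°, groundspeed 228.8 kt
Leg 3: desired track 166.4°; wind correction -1.3° → command heading 165.1°, groundspeed 230.3 kt
Leg 4: desired track 1.4°; wind correction +0.7° → command heading 2.1°, groundspeed 212.8 kt

Leg 1: heading=355.3°, groundspeed=213.2 kt
Leg 2: heading=245.8°, groundspeed=228.8 kt
Leg 3: heading=165.1°, groundspeed=230.3 kt
Leg 4: heading=2.1°, groundspeed=212.8 kt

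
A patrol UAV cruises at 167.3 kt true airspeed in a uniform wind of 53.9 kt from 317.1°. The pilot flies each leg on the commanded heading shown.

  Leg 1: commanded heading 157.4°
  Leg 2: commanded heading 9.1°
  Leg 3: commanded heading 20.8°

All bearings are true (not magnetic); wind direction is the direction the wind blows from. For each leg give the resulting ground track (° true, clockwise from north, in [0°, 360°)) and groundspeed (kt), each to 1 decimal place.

Leg 1: heading 157.4°; drift -4.9° → track 152.5°, groundspeed 218.7 kt
Leg 2: heading 9.1°; drift +17.6° → track 26.7°, groundspeed 140.7 kt
Leg 3: heading 20.8°; drift +18.6° → track 39.4°, groundspeed 151.3 kt

Leg 1: track=152.5°, groundspeed=218.7 kt
Leg 2: track=26.7°, groundspeed=140.7 kt
Leg 3: track=39.4°, groundspeed=151.3 kt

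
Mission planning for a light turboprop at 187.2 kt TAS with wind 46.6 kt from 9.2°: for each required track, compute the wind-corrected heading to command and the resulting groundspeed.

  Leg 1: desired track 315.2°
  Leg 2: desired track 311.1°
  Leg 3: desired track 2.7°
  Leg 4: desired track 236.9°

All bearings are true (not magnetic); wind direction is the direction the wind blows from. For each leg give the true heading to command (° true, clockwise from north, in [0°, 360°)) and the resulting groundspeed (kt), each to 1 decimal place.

Leg 1: desired track 315.2°; wind correction +11.6° → command heading 326.8°, groundspeed 156.0 kt
Leg 2: desired track 311.1°; wind correction +12.2° → command heading 323.3°, groundspeed 158.3 kt
Leg 3: desired track 2.7°; wind correction +1.6° → command heading 4.3°, groundspeed 140.8 kt
Leg 4: desired track 236.9°; wind correction +10.6° → command heading 247.5°, groundspeed 215.4 kt

Leg 1: heading=326.8°, groundspeed=156.0 kt
Leg 2: heading=323.3°, groundspeed=158.3 kt
Leg 3: heading=4.3°, groundspeed=140.8 kt
Leg 4: heading=247.5°, groundspeed=215.4 kt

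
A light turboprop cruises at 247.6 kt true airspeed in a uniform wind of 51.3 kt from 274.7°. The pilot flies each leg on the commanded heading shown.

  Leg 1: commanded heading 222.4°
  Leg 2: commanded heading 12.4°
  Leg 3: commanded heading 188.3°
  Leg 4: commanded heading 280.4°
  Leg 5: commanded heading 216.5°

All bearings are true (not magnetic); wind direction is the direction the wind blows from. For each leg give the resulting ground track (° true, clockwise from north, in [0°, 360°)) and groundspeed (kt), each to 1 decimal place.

Leg 1: heading 222.4°; drift -10.6° → track 211.8°, groundspeed 220.0 kt
Leg 2: heading 12.4°; drift +11.3° → track 23.7°, groundspeed 259.5 kt
Leg 3: heading 188.3°; drift -11.8° → track 176.5°, groundspeed 249.7 kt
Leg 4: heading 280.4°; drift +1.5° → track 281.9°, groundspeed 196.6 kt
Leg 5: heading 216.5°; drift -11.2° → track 205.3°, groundspeed 224.8 kt

Leg 1: track=211.8°, groundspeed=220.0 kt
Leg 2: track=23.7°, groundspeed=259.5 kt
Leg 3: track=176.5°, groundspeed=249.7 kt
Leg 4: track=281.9°, groundspeed=196.6 kt
Leg 5: track=205.3°, groundspeed=224.8 kt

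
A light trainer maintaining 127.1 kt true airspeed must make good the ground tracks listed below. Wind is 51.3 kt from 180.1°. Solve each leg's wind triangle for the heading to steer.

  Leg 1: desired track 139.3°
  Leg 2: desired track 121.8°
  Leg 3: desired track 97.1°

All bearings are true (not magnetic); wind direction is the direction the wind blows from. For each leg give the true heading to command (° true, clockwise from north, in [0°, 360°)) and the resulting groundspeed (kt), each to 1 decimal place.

Leg 1: heading=154.6°, groundspeed=83.8 kt
Leg 2: heading=141.9°, groundspeed=92.4 kt
Leg 3: heading=120.7°, groundspeed=110.2 kt

Leg 1: desired track 139.3°; wind correction +15.3° → command heading 154.6°, groundspeed 83.8 kt
Leg 2: desired track 121.8°; wind correction +20.1° → command heading 141.9°, groundspeed 92.4 kt
Leg 3: desired track 97.1°; wind correction +23.6° → command heading 120.7°, groundspeed 110.2 kt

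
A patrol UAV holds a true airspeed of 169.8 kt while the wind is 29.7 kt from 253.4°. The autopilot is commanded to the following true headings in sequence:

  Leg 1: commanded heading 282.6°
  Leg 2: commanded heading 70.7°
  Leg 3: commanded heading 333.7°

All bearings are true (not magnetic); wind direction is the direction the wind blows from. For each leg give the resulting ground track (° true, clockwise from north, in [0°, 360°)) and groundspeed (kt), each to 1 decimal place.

Leg 1: heading 282.6°; drift +5.8° → track 288.4°, groundspeed 144.6 kt
Leg 2: heading 70.7°; drift +0.4° → track 71.1°, groundspeed 199.5 kt
Leg 3: heading 333.7°; drift +10.1° → track 343.8°, groundspeed 167.4 kt

Leg 1: track=288.4°, groundspeed=144.6 kt
Leg 2: track=71.1°, groundspeed=199.5 kt
Leg 3: track=343.8°, groundspeed=167.4 kt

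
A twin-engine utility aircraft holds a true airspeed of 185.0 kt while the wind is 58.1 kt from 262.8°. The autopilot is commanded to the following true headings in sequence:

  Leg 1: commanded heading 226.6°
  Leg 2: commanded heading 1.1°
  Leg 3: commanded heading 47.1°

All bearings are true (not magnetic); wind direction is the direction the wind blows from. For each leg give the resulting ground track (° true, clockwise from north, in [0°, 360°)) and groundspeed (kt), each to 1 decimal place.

Leg 1: heading 226.6°; drift -14.0° → track 212.6°, groundspeed 142.3 kt
Leg 2: heading 1.1°; drift +16.6° → track 17.7°, groundspeed 201.8 kt
Leg 3: heading 47.1°; drift +8.3° → track 55.4°, groundspeed 234.6 kt

Leg 1: track=212.6°, groundspeed=142.3 kt
Leg 2: track=17.7°, groundspeed=201.8 kt
Leg 3: track=55.4°, groundspeed=234.6 kt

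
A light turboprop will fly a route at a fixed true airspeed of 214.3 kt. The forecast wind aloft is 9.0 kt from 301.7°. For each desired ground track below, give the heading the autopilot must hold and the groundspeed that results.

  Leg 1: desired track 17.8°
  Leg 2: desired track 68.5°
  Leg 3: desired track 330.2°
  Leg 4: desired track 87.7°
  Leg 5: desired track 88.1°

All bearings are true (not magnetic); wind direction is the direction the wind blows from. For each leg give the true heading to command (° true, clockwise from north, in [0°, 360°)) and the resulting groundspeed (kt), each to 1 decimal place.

Leg 1: desired track 17.8°; wind correction -2.3° → command heading 15.5°, groundspeed 212.0 kt
Leg 2: desired track 68.5°; wind correction -1.9° → command heading 66.6°, groundspeed 219.6 kt
Leg 3: desired track 330.2°; wind correction -1.1° → command heading 329.1°, groundspeed 206.3 kt
Leg 4: desired track 87.7°; wind correction -1.3° → command heading 86.4°, groundspeed 221.7 kt
Leg 5: desired track 88.1°; wind correction -1.3° → command heading 86.8°, groundspeed 221.7 kt

Leg 1: heading=15.5°, groundspeed=212.0 kt
Leg 2: heading=66.6°, groundspeed=219.6 kt
Leg 3: heading=329.1°, groundspeed=206.3 kt
Leg 4: heading=86.4°, groundspeed=221.7 kt
Leg 5: heading=86.8°, groundspeed=221.7 kt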